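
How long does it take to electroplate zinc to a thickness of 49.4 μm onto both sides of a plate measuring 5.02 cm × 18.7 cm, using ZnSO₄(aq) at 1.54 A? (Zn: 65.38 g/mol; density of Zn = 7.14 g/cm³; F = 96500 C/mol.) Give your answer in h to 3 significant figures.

3.53 h

Plated area = 2 × 5.02 × 18.7 = 187.7 cm²
Volume = 187.7 × 49.4×10⁻⁴ cm = 0.9272 cm³
m(Zn) = 0.9272 × 7.14 = 6.620 g
n(Zn) = 6.620 / 65.38 = 0.1013 mol; n(e⁻) = 2 × 0.1013 = 0.2026 mol
Q = 0.2026 × 96500 = 19550 C
t = 19550 / 1.54 = 12690 s = 3.53 h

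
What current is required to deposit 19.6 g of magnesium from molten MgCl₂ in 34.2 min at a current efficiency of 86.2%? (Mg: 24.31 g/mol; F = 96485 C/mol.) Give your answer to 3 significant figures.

88.0 A

n(Mg) = 19.6 / 24.31 = 0.8063 mol
Mg²⁺ + 2e⁻ → Mg, so n(e⁻) = 2 × 0.8063 = 1.613 mol
Q = 1.613 × 96485 / 0.862 = 1.805×10^5 C
I = Q / t = 1.805×10^5 / 2052 s = 88.0 A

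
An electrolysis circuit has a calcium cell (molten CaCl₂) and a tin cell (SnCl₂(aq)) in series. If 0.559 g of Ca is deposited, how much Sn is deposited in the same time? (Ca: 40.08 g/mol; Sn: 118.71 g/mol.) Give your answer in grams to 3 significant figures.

n(Ca) = 0.559 / 40.08 = 0.01395 mol
Ca²⁺ + 2e⁻ → Ca, so n(e⁻) = 2 × 0.01395 = 0.02790 mol
The cells are in series, so the same charge (and hence the same n(e⁻) = 0.02790 mol) passes through both.
Sn²⁺ + 2e⁻ → Sn, so n(Sn) = 0.02790 / 2 = 0.01395 mol
m(Sn) = 0.01395 × 118.71 = 1.66 g

1.66 g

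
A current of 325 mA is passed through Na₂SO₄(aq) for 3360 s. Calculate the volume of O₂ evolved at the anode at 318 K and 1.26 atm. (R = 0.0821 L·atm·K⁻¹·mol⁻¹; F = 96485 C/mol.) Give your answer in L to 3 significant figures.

Charge passed = 0.325 × 3360 = 1092 C
n(e⁻) = Q/F = 1092/96485 = 0.01132 mol
2H₂O → O₂ + 4H⁺ + 4e⁻, so n(O₂) = 0.01132 / 4 = 0.002830 mol
V = nRT/P = 0.002830 × 0.0821 × 318 / 1.26 = 0.05864 L

0.0586 L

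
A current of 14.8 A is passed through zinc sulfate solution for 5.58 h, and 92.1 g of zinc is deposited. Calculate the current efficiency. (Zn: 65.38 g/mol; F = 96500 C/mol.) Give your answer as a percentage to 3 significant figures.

Q = 14.8 × 20088 = 2.973×10^5 C
n(e⁻) = 2.973×10^5 / 96500 = 3.081 mol
Zn²⁺ + 2e⁻ → Zn, so theoretical n(Zn) = 1.541 mol → 100.8 g
Efficiency = 92.1 / 100.8 = 0.9137 = 91.4%

91.4%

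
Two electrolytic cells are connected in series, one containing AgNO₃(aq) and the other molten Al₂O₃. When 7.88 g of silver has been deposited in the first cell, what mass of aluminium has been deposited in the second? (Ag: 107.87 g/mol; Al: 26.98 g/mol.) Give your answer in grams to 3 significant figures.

0.657 g

n(Ag) = 7.88 / 107.87 = 0.07305 mol
Ag⁺ + e⁻ → Ag, so n(e⁻) = 0.07305 mol
The cells are in series, so the same charge (and hence the same n(e⁻) = 0.07305 mol) passes through both.
Al³⁺ + 3e⁻ → Al, so n(Al) = 0.07305 / 3 = 0.02435 mol
m(Al) = 0.02435 × 26.98 = 0.657 g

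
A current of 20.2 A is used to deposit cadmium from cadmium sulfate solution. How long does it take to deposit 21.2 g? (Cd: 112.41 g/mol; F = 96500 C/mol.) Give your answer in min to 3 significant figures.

n(Cd) = 21.2 / 112.41 = 0.1886 mol
Cd²⁺ + 2e⁻ → Cd, so n(e⁻) = 2 × 0.1886 = 0.3772 mol
Q = 0.3772 × 96500 = 36400 C
t = Q / I = 36400 / 20.2 = 1802 s = 30.0 min

30.0 min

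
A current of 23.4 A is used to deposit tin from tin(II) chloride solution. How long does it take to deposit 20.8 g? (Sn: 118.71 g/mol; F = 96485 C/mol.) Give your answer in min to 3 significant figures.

24.1 min

n(Sn) = 20.8 / 118.71 = 0.1752 mol
Sn²⁺ + 2e⁻ → Sn, so n(e⁻) = 2 × 0.1752 = 0.3504 mol
Q = 0.3504 × 96485 = 33810 C
t = Q / I = 33810 / 23.4 = 1445 s = 24.1 min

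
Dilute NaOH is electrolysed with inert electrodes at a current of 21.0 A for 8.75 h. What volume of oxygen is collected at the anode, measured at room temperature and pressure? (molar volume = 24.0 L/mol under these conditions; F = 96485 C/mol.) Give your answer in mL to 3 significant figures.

41100 mL

Charge passed = 21.0 × 31500 = 6.615×10^5 C
Moles of electrons = 6.615×10^5 / 96485 = 6.856 mol
2H₂O → O₂ + 4H⁺ + 4e⁻, so n(O₂) = 6.856 / 4 = 1.714 mol
V = 1.714 × 24.0 = 41.14 L
= 41100 mL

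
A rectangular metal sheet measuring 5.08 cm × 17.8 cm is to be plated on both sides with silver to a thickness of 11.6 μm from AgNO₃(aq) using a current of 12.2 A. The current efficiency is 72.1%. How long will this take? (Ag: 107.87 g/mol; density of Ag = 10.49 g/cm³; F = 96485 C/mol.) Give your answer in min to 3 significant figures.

3.73 min

Plated area = 2 × 5.08 × 17.8 = 180.8 cm²
Volume = 180.8 × 11.6×10⁻⁴ cm = 0.2097 cm³
m(Ag) = 0.2097 × 10.49 = 2.200 g
n(Ag) = 2.200 / 107.87 = 0.02039 mol; n(e⁻) = 0.02039 mol
Q = 0.02039 × 96485 / 0.721 = 2729 C
t = 2729 / 12.2 = 223.7 s = 3.73 min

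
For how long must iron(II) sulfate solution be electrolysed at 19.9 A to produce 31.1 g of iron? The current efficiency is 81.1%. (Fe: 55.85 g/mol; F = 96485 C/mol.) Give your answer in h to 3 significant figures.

1.85 h

n(Fe) = 31.1 / 55.85 = 0.5568 mol
Fe²⁺ + 2e⁻ → Fe, so n(e⁻) = 2 × 0.5568 = 1.114 mol
Q = 1.114 × 96485 / 0.811 = 1.325×10^5 C
t = Q / I = 1.325×10^5 / 19.9 = 6658 s = 1.85 h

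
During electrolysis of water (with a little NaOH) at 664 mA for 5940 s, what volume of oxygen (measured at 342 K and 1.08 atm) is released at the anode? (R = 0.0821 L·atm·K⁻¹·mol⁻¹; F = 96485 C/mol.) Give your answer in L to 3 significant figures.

Q = It = 0.664 × 5940 = 3944 C
n(e⁻) = 3944 / 96485 = 0.04088 mol
2H₂O → O₂ + 4H⁺ + 4e⁻, so n(O₂) = 0.04088 / 4 = 0.01022 mol
V = nRT/P = 0.01022 × 0.0821 × 342 / 1.08 = 0.2657 L

0.266 L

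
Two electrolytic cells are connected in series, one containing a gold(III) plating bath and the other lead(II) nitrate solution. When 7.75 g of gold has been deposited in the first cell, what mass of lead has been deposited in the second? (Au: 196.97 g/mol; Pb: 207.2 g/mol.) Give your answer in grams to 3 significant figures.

n(Au) = 7.75 / 196.97 = 0.03935 mol
Au³⁺ + 3e⁻ → Au, so n(e⁻) = 3 × 0.03935 = 0.1181 mol
Since the cells are in series, n(e⁻) in the Pb cell is also 0.1181 mol.
Pb²⁺ + 2e⁻ → Pb, so n(Pb) = 0.1181 / 2 = 0.05905 mol
m(Pb) = 0.05905 × 207.2 = 12.2 g

12.2 g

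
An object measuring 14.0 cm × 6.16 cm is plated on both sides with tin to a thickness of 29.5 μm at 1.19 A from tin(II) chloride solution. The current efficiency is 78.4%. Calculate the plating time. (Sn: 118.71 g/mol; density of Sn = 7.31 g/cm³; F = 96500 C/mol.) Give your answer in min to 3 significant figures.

Plated area = 2 × 14.0 × 6.16 = 172.5 cm²
Volume = 172.5 × 29.5×10⁻⁴ cm = 0.5089 cm³
m(Sn) = 0.5089 × 7.31 = 3.720 g
n(Sn) = 3.720 / 118.71 = 0.03134 mol; n(e⁻) = 2 × 0.03134 = 0.06268 mol
Q = 0.06268 × 96500 / 0.784 = 7715 C
t = 7715 / 1.19 = 6483 s = 108 min

108 min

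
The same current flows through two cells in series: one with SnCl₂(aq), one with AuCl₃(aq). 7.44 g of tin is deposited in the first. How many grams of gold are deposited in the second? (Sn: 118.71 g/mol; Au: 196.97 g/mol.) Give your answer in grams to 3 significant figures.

n(Sn) = 7.44 / 118.71 = 0.06267 mol
Sn²⁺ + 2e⁻ → Sn, so n(e⁻) = 2 × 0.06267 = 0.1253 mol
Same current for the same time ⇒ same n(e⁻) = 0.1253 mol in both cells.
Au³⁺ + 3e⁻ → Au, so n(Au) = 0.1253 / 3 = 0.04177 mol
m(Au) = 0.04177 × 196.97 = 8.23 g

8.23 g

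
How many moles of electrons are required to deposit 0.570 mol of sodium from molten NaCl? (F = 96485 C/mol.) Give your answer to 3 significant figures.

Na⁺ + e⁻ → Na, so n(e⁻) = 1 × 0.570 = 0.5700 mol

0.570 mol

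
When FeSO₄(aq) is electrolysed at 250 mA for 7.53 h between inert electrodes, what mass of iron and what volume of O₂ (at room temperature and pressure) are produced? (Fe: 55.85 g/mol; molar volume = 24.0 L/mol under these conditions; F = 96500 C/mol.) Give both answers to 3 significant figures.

1.96 g Fe; 0.421 L O₂

Q = 0.250 × 27108 = 6777 C; n(e⁻) = 6777 / 96500 = 0.07023 mol
Cathode: Fe²⁺ + 2e⁻ → Fe → n(Fe) = 0.07023/2 = 0.03512 mol → 1.96 g
Anode: 2H₂O → O₂ + 4H⁺ + 4e⁻ → n(O₂) = 0.07023/4 = 0.01756 mol → 0.421 L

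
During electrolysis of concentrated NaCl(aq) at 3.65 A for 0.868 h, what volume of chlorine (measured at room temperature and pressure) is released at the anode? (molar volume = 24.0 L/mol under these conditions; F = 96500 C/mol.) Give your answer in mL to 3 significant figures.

1420 mL

Charge passed = 3.65 × 3124.8 = 11410 C
Moles of electrons = 11410 / 96500 = 0.1182 mol
2Cl⁻ → Cl₂ + 2e⁻, so n(Cl₂) = 0.1182 / 2 = 0.05910 mol
V = 0.05910 × 24.0 = 1.418 L
= 1420 mL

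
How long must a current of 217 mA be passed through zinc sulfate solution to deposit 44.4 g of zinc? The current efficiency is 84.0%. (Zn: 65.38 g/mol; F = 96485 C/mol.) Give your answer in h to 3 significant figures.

n(Zn) = 44.4 / 65.38 = 0.6791 mol
Zn²⁺ + 2e⁻ → Zn, so n(e⁻) = 2 × 0.6791 = 1.358 mol
Q = 1.358 × 96485 / 0.840 = 1.560×10^5 C
t = Q / I = 1.560×10^5 / 0.217 = 7.189×10^5 s = 200 h

200 h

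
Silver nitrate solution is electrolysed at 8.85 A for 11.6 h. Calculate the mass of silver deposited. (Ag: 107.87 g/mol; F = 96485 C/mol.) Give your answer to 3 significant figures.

413 g

Charge passed = 8.85 × 41760 = 3.696×10^5 C
n(e⁻) = 3.696×10^5 / 96485 = 3.831 mol
Ag⁺ + e⁻ → Ag, so n(Ag) = 3.831 mol
m = 3.831 × 107.87 = 413 g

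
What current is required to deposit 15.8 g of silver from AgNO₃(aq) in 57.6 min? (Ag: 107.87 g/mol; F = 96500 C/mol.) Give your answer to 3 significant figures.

n(Ag) = 15.8 / 107.87 = 0.1465 mol
Ag⁺ + e⁻ → Ag, so n(e⁻) = 0.1465 mol
Q = 0.1465 × 96500 = 14140 C
I = Q / t = 14140 / 3456 s = 4.09 A

4.09 A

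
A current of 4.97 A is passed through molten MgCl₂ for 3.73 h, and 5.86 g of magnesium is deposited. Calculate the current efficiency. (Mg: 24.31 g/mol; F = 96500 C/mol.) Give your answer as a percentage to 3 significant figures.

69.7%

Q = 4.97 × 13428 = 66740 C
n(e⁻) = 66740 / 96500 = 0.6916 mol
Mg²⁺ + 2e⁻ → Mg, so theoretical n(Mg) = 0.3458 mol → 8.406 g
Efficiency = 5.86 / 8.406 = 0.6971 = 69.7%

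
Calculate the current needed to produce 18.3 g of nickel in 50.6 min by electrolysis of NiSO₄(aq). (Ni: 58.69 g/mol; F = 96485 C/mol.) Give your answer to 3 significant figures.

19.8 A

n(Ni) = 18.3 / 58.69 = 0.3118 mol
Ni²⁺ + 2e⁻ → Ni, so n(e⁻) = 2 × 0.3118 = 0.6236 mol
Q = 0.6236 × 96485 = 60170 C
I = Q / t = 60170 / 3036 s = 19.8 A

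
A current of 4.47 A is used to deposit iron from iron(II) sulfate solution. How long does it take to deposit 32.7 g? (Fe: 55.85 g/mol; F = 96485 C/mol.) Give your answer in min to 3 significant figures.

421 min

n(Fe) = 32.7 / 55.85 = 0.5855 mol
Fe²⁺ + 2e⁻ → Fe, so n(e⁻) = 2 × 0.5855 = 1.171 mol
Q = 1.171 × 96485 = 1.130×10^5 C
t = Q / I = 1.130×10^5 / 4.47 = 25280 s = 421 min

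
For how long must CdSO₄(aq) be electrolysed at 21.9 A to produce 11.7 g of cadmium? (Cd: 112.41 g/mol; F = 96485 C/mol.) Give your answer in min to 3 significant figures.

n(Cd) = 11.7 / 112.41 = 0.1041 mol
Cd²⁺ + 2e⁻ → Cd, so n(e⁻) = 2 × 0.1041 = 0.2082 mol
Q = 0.2082 × 96485 = 20090 C
t = Q / I = 20090 / 21.9 = 917.4 s = 15.3 min

15.3 min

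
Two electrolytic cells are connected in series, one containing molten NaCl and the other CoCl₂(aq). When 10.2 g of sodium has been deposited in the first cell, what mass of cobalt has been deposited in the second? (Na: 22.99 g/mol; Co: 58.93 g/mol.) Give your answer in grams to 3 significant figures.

n(Na) = 10.2 / 22.99 = 0.4437 mol
Na⁺ + e⁻ → Na, so n(e⁻) = 0.4437 mol
The cells are in series, so the same charge (and hence the same n(e⁻) = 0.4437 mol) passes through both.
Co²⁺ + 2e⁻ → Co, so n(Co) = 0.4437 / 2 = 0.2219 mol
m(Co) = 0.2219 × 58.93 = 13.1 g

13.1 g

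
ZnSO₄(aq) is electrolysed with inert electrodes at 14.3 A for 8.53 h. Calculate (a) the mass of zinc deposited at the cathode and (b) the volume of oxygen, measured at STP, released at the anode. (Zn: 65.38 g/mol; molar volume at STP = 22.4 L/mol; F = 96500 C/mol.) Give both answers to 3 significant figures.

149 g Zn; 25.5 L O₂

Q = 14.3 × 30708 = 4.391×10^5 C; n(e⁻) = 4.391×10^5 / 96500 = 4.550 mol
Cathode: Zn²⁺ + 2e⁻ → Zn → n(Zn) = 4.550/2 = 2.275 mol → 149 g
Anode: 2H₂O → O₂ + 4H⁺ + 4e⁻ → n(O₂) = 4.550/4 = 1.138 mol → 25.5 L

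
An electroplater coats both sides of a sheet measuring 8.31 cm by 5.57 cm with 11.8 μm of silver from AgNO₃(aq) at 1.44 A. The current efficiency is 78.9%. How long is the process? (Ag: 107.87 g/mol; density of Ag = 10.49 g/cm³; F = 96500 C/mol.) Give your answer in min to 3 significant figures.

15.0 min

Plated area = 2 × 8.31 × 5.57 = 92.57 cm²
Volume = 92.57 × 11.8×10⁻⁴ cm = 0.1092 cm³
m(Ag) = 0.1092 × 10.49 = 1.146 g
n(Ag) = 1.146 / 107.87 = 0.01062 mol; n(e⁻) = 0.01062 mol
Q = 0.01062 × 96500 / 0.789 = 1299 C
t = 1299 / 1.44 = 902.1 s = 15.0 min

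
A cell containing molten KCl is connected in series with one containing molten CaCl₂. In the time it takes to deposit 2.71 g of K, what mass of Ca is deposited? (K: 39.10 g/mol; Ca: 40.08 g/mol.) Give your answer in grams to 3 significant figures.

1.39 g

n(K) = 2.71 / 39.10 = 0.06931 mol
K⁺ + e⁻ → K, so n(e⁻) = 0.06931 mol
In series, the same 0.06931 mol of electrons flows through the second cell.
Ca²⁺ + 2e⁻ → Ca, so n(Ca) = 0.06931 / 2 = 0.03466 mol
m(Ca) = 0.03466 × 40.08 = 1.39 g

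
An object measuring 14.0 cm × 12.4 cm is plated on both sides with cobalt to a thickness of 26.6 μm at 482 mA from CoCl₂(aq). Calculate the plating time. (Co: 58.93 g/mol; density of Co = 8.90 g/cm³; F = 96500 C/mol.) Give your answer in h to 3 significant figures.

15.5 h

Plated area = 2 × 14.0 × 12.4 = 347.2 cm²
Volume = 347.2 × 26.6×10⁻⁴ cm = 0.9236 cm³
m(Co) = 0.9236 × 8.90 = 8.220 g
n(Co) = 8.220 / 58.93 = 0.1395 mol; n(e⁻) = 2 × 0.1395 = 0.2790 mol
Q = 0.2790 × 96500 = 26920 C
t = 26920 / 0.482 = 55850 s = 15.5 h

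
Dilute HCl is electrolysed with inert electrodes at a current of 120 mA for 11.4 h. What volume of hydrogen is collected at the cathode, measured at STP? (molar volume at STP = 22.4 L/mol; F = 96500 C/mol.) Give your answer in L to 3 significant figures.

0.572 L

Q = 0.120 A × 41040 s = 4925 C
n(e⁻) = Q/F = 4925/96500 = 0.05104 mol
2H⁺ + 2e⁻ → H₂, so n(H₂) = 0.05104 / 2 = 0.02552 mol
V = 0.02552 × 22.4 = 0.5716 L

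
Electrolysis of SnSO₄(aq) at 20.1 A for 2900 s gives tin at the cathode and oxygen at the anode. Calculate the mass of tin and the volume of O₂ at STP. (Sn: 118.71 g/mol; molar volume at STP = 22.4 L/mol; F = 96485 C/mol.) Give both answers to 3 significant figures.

Q = 20.1 × 2900 = 58290 C; n(e⁻) = 58290 / 96485 = 0.6041 mol
Cathode: Sn²⁺ + 2e⁻ → Sn → n(Sn) = 0.6041/2 = 0.3021 mol → 35.9 g
Anode: 2H₂O → O₂ + 4H⁺ + 4e⁻ → n(O₂) = 0.6041/4 = 0.1510 mol → 3.38 L

35.9 g Sn; 3.38 L O₂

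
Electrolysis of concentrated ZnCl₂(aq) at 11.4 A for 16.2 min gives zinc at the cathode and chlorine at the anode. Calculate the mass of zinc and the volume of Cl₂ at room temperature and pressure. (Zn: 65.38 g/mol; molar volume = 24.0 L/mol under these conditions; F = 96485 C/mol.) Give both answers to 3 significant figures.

3.75 g Zn; 1.38 L Cl₂

Q = 11.4 × 972 = 11080 C; n(e⁻) = 11080 / 96485 = 0.1148 mol
Cathode: Zn²⁺ + 2e⁻ → Zn → n(Zn) = 0.1148/2 = 0.05740 mol → 3.75 g
Anode: 2Cl⁻ → Cl₂ + 2e⁻ → n(Cl₂) = 0.1148/2 = 0.05740 mol → 1.38 L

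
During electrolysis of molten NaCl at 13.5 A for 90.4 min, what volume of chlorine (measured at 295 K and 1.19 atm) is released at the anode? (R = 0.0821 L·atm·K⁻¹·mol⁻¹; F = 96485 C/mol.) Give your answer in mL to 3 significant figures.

7720 mL

Q = It = 13.5 × 5424 = 73220 C
n(e⁻) = 73220 / 96485 = 0.7589 mol
2Cl⁻ → Cl₂ + 2e⁻, so n(Cl₂) = 0.7589 / 2 = 0.3795 mol
V = nRT/P = 0.3795 × 0.0821 × 295 / 1.19 = 7.724 L
= 7720 mL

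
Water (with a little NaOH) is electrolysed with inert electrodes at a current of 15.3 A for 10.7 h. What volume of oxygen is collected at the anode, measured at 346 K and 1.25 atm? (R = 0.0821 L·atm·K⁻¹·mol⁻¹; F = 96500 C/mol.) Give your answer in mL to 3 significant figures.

34700 mL

Q = 15.3 A × 38520 s = 5.894×10^5 C
n(e⁻) = Q/F = 5.894×10^5/96500 = 6.108 mol
2H₂O → O₂ + 4H⁺ + 4e⁻, so n(O₂) = 6.108 / 4 = 1.527 mol
V = nRT/P = 1.527 × 0.0821 × 346 / 1.25 = 34.70 L
= 34700 mL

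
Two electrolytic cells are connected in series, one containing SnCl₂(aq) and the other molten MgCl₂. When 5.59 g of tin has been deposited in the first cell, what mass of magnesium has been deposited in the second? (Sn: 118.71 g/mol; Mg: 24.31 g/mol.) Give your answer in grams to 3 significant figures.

1.14 g

n(Sn) = 5.59 / 118.71 = 0.04709 mol
Sn²⁺ + 2e⁻ → Sn, so n(e⁻) = 2 × 0.04709 = 0.09418 mol
Since the cells are in series, n(e⁻) in the Mg cell is also 0.09418 mol.
Mg²⁺ + 2e⁻ → Mg, so n(Mg) = 0.09418 / 2 = 0.04709 mol
m(Mg) = 0.04709 × 24.31 = 1.14 g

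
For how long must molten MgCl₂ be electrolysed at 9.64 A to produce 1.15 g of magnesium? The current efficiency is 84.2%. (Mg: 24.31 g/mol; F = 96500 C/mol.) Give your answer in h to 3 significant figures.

n(Mg) = 1.15 / 24.31 = 0.04731 mol
Mg²⁺ + 2e⁻ → Mg, so n(e⁻) = 2 × 0.04731 = 0.09462 mol
Q = 0.09462 × 96500 / 0.842 = 10840 C
t = Q / I = 10840 / 9.64 = 1124 s = 0.312 h

0.312 h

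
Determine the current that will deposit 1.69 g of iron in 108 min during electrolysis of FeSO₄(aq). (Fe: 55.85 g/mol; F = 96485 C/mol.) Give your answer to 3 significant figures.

0.901 A

n(Fe) = 1.69 / 55.85 = 0.03026 mol
Fe²⁺ + 2e⁻ → Fe, so n(e⁻) = 2 × 0.03026 = 0.06052 mol
Q = 0.06052 × 96485 = 5839 C
I = Q / t = 5839 / 6480 s = 0.901 A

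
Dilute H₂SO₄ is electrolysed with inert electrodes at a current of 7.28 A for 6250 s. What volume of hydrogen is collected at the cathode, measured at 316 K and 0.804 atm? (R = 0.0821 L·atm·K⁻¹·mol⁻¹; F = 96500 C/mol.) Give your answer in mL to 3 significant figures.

7610 mL

Q = It = 7.28 × 6250 = 45500 C
n(e⁻) = Q/F = 45500/96500 = 0.4715 mol
2H⁺ + 2e⁻ → H₂, so n(H₂) = 0.4715 / 2 = 0.2358 mol
V = nRT/P = 0.2358 × 0.0821 × 316 / 0.804 = 7.609 L
= 7610 mL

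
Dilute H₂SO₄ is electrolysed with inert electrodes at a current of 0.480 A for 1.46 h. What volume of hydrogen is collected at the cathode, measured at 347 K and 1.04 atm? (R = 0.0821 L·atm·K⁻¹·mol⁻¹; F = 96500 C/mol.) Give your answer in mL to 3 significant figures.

Q = 0.480 A × 5256 s = 2523 C
n(e⁻) = Q/F = 2523/96500 = 0.02615 mol
2H⁺ + 2e⁻ → H₂, so n(H₂) = 0.02615 / 2 = 0.01308 mol
V = nRT/P = 0.01308 × 0.0821 × 347 / 1.04 = 0.3583 L
= 358 mL

358 mL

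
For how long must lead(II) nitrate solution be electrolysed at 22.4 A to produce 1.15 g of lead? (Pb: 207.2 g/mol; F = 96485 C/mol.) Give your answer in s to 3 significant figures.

n(Pb) = 1.15 / 207.2 = 0.005550 mol
Pb²⁺ + 2e⁻ → Pb, so n(e⁻) = 2 × 0.005550 = 0.01110 mol
Q = 0.01110 × 96485 = 1071 C
t = Q / I = 1071 / 22.4 = 47.81 s

47.8 s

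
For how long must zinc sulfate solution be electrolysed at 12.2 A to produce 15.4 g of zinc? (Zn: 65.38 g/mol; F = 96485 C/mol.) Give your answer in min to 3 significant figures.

n(Zn) = 15.4 / 65.38 = 0.2355 mol
Zn²⁺ + 2e⁻ → Zn, so n(e⁻) = 2 × 0.2355 = 0.4710 mol
Q = 0.4710 × 96485 = 45440 C
t = Q / I = 45440 / 12.2 = 3725 s = 62.1 min

62.1 min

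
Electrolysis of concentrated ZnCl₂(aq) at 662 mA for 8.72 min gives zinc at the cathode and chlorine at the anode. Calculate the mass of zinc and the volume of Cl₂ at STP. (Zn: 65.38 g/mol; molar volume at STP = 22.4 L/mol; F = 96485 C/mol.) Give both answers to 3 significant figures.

Q = 0.662 × 523.2 = 346.4 C; n(e⁻) = 346.4 / 96485 = 0.003590 mol
Cathode: Zn²⁺ + 2e⁻ → Zn → n(Zn) = 0.003590/2 = 0.001795 mol → 0.117 g
Anode: 2Cl⁻ → Cl₂ + 2e⁻ → n(Cl₂) = 0.003590/2 = 0.001795 mol → 0.0402 L

0.117 g Zn; 0.0402 L Cl₂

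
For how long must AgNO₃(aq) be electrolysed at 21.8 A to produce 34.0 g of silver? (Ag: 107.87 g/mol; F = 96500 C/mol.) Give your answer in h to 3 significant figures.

0.388 h

n(Ag) = 34.0 / 107.87 = 0.3152 mol
Ag⁺ + e⁻ → Ag, so n(e⁻) = 0.3152 mol
Q = 0.3152 × 96500 = 30420 C
t = Q / I = 30420 / 21.8 = 1395 s = 0.388 h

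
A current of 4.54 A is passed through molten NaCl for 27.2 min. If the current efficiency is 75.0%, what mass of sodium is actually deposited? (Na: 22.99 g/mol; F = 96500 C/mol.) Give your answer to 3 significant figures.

1.32 g

Q = 4.54 × 1632 = 7409 C
n(e⁻) = 7409 / 96500 = 0.07678 mol
Na⁺ + e⁻ → Na, so theoretical m(Na) = 0.07678 × 22.99 = 1.765 g
Actual mass = 75.0% × 1.765 = 1.32 g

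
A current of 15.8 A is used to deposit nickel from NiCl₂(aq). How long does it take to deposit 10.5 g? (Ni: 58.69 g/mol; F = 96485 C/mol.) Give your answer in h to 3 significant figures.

0.607 h

n(Ni) = 10.5 / 58.69 = 0.1789 mol
Ni²⁺ + 2e⁻ → Ni, so n(e⁻) = 2 × 0.1789 = 0.3578 mol
Q = 0.3578 × 96485 = 34520 C
t = Q / I = 34520 / 15.8 = 2185 s = 0.607 h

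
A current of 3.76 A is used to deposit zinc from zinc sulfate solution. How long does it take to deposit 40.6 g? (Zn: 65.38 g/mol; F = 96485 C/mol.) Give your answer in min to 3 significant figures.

n(Zn) = 40.6 / 65.38 = 0.6210 mol
Zn²⁺ + 2e⁻ → Zn, so n(e⁻) = 2 × 0.6210 = 1.242 mol
Q = 1.242 × 96485 = 1.198×10^5 C
t = Q / I = 1.198×10^5 / 3.76 = 31860 s = 531 min

531 min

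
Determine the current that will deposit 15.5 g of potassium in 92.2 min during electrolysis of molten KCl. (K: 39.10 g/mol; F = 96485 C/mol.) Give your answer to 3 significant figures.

n(K) = 15.5 / 39.10 = 0.3964 mol
K⁺ + e⁻ → K, so n(e⁻) = 0.3964 mol
Q = 0.3964 × 96485 = 38250 C
I = Q / t = 38250 / 5532 s = 6.91 A

6.91 A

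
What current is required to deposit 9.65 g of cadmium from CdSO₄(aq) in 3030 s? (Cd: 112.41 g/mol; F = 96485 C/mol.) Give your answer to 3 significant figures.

n(Cd) = 9.65 / 112.41 = 0.08585 mol
Cd²⁺ + 2e⁻ → Cd, so n(e⁻) = 2 × 0.08585 = 0.1717 mol
Q = 0.1717 × 96485 = 16570 C
I = Q / t = 16570 / 3030 s = 5.47 A

5.47 A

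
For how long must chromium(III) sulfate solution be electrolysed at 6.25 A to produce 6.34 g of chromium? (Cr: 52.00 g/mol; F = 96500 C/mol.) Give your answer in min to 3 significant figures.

94.1 min

n(Cr) = 6.34 / 52.00 = 0.1219 mol
Cr³⁺ + 3e⁻ → Cr, so n(e⁻) = 3 × 0.1219 = 0.3657 mol
Q = 0.3657 × 96500 = 35290 C
t = Q / I = 35290 / 6.25 = 5646 s = 94.1 min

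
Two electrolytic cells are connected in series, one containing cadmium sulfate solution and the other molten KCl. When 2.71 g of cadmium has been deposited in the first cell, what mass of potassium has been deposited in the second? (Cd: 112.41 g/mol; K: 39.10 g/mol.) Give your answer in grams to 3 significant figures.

1.89 g

n(Cd) = 2.71 / 112.41 = 0.02411 mol
Cd²⁺ + 2e⁻ → Cd, so n(e⁻) = 2 × 0.02411 = 0.04822 mol
The cells are in series, so the same charge (and hence the same n(e⁻) = 0.04822 mol) passes through both.
K⁺ + e⁻ → K, so n(K) = 0.04822 mol
m(K) = 0.04822 × 39.10 = 1.89 g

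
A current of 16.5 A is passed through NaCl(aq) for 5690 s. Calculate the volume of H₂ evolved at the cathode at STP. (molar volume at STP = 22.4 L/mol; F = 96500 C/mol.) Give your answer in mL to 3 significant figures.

Q = It = 16.5 × 5690 = 93890 C
Moles of electrons = 93890 / 96500 = 0.9730 mol
2H⁺ + 2e⁻ → H₂, so n(H₂) = 0.9730 / 2 = 0.4865 mol
V = 0.4865 × 22.4 = 10.90 L
= 10900 mL

10900 mL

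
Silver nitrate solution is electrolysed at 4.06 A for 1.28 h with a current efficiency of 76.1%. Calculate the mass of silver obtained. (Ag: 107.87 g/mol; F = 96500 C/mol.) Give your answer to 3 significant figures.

15.9 g

Q = 4.06 × 4608 = 18710 C
n(e⁻) = 18710 / 96500 = 0.1939 mol
Ag⁺ + e⁻ → Ag, so theoretical m(Ag) = 0.1939 × 107.87 = 20.92 g
Actual mass = 76.1% × 20.92 = 15.9 g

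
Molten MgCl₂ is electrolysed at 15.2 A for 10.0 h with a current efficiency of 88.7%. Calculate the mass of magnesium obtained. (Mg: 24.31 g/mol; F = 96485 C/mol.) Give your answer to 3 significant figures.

Q = 15.2 × 36000 = 5.472×10^5 C
n(e⁻) = 5.472×10^5 / 96485 = 5.671 mol
Mg²⁺ + 2e⁻ → Mg, so theoretical m(Mg) = 2.836 × 24.31 = 68.94 g
Actual mass = 88.7% × 68.94 = 61.1 g

61.1 g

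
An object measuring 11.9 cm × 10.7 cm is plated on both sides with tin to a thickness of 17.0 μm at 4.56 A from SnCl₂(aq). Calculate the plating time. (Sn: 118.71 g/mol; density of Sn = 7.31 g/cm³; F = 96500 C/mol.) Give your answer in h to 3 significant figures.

Plated area = 2 × 11.9 × 10.7 = 254.7 cm²
Volume = 254.7 × 17.0×10⁻⁴ cm = 0.4330 cm³
m(Sn) = 0.4330 × 7.31 = 3.165 g
n(Sn) = 3.165 / 118.71 = 0.02666 mol; n(e⁻) = 2 × 0.02666 = 0.05332 mol
Q = 0.05332 × 96500 = 5145 C
t = 5145 / 4.56 = 1128 s = 0.313 h

0.313 h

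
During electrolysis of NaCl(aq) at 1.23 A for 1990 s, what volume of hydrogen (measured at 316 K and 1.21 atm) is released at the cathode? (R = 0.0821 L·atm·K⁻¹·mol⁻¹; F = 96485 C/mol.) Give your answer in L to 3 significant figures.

Q = 1.23 A × 1990 s = 2448 C
n(e⁻) = 2448 / 96485 = 0.02537 mol
2H⁺ + 2e⁻ → H₂, so n(H₂) = 0.02537 / 2 = 0.01269 mol
V = nRT/P = 0.01269 × 0.0821 × 316 / 1.21 = 0.2721 L

0.272 L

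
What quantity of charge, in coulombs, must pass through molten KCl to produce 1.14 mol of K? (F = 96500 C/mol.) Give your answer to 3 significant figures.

K⁺ + e⁻ → K, so n(e⁻) = 1 × 1.14 = 1.140 mol
Q = 1.140 × 96500 = 1.100×10^5 C

1.10×10^5 C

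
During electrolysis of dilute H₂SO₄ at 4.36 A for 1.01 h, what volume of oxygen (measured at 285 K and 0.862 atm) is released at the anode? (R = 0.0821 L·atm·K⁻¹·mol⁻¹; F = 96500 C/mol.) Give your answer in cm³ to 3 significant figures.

1110 cm³

Charge passed = 4.36 × 3636 = 15850 C
Moles of electrons = 15850 / 96500 = 0.1642 mol
2H₂O → O₂ + 4H⁺ + 4e⁻, so n(O₂) = 0.1642 / 4 = 0.04105 mol
V = nRT/P = 0.04105 × 0.0821 × 285 / 0.862 = 1.114 L
= 1110 cm³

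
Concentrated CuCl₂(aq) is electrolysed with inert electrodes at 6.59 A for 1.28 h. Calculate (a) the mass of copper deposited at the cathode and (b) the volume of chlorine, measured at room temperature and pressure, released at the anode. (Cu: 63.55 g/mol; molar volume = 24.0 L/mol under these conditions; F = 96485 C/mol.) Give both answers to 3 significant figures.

Q = 6.59 × 4608 = 30370 C; n(e⁻) = 30370 / 96485 = 0.3148 mol
Cathode: Cu²⁺ + 2e⁻ → Cu → n(Cu) = 0.3148/2 = 0.1574 mol → 10.0 g
Anode: 2Cl⁻ → Cl₂ + 2e⁻ → n(Cl₂) = 0.3148/2 = 0.1574 mol → 3.78 L

10.0 g Cu; 3.78 L Cl₂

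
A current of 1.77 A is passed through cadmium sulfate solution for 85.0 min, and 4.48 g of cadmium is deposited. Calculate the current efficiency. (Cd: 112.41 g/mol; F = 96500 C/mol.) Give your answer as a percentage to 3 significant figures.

85.2%

Q = 1.77 × 5100 = 9027 C
n(e⁻) = 9027 / 96500 = 0.09354 mol
Cd²⁺ + 2e⁻ → Cd, so theoretical n(Cd) = 0.04677 mol → 5.257 g
Efficiency = 4.48 / 5.257 = 0.8522 = 85.2%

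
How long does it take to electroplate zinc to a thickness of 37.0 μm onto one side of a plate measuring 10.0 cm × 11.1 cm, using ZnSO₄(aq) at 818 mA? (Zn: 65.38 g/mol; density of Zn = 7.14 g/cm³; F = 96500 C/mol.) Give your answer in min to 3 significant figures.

Plated area = 10.0 × 11.1 = 111.0 cm²
Volume = 111.0 × 37.0×10⁻⁴ cm = 0.4107 cm³
m(Zn) = 0.4107 × 7.14 = 2.932 g
n(Zn) = 2.932 / 65.38 = 0.04485 mol; n(e⁻) = 2 × 0.04485 = 0.08970 mol
Q = 0.08970 × 96500 = 8656 C
t = 8656 / 0.818 = 10580 s = 176 min

176 min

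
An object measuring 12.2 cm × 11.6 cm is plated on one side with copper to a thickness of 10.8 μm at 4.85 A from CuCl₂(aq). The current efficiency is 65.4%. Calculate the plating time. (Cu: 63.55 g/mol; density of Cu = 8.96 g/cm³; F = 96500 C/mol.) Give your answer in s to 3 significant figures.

1310 s

Plated area = 12.2 × 11.6 = 141.5 cm²
Volume = 141.5 × 10.8×10⁻⁴ cm = 0.1528 cm³
m(Cu) = 0.1528 × 8.96 = 1.369 g
n(Cu) = 1.369 / 63.55 = 0.02154 mol; n(e⁻) = 2 × 0.02154 = 0.04308 mol
Q = 0.04308 × 96500 / 0.654 = 6357 C
t = 6357 / 4.85 = 1311 s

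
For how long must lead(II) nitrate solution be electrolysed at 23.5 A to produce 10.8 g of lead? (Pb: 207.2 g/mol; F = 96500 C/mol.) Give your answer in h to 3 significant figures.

0.119 h

n(Pb) = 10.8 / 207.2 = 0.05212 mol
Pb²⁺ + 2e⁻ → Pb, so n(e⁻) = 2 × 0.05212 = 0.1042 mol
Q = 0.1042 × 96500 = 10060 C
t = Q / I = 10060 / 23.5 = 428.1 s = 0.119 h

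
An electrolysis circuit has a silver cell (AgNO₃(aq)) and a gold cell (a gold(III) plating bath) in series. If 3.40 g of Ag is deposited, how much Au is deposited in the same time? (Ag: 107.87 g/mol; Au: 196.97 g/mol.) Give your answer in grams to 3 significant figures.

2.07 g

n(Ag) = 3.40 / 107.87 = 0.03152 mol
Ag⁺ + e⁻ → Ag, so n(e⁻) = 0.03152 mol
Since the cells are in series, n(e⁻) in the Au cell is also 0.03152 mol.
Au³⁺ + 3e⁻ → Au, so n(Au) = 0.03152 / 3 = 0.01051 mol
m(Au) = 0.01051 × 196.97 = 2.07 g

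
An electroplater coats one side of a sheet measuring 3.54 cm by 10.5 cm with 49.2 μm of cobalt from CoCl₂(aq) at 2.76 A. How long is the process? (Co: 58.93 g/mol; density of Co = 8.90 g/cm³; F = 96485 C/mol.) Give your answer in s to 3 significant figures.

1930 s

Plated area = 3.54 × 10.5 = 37.17 cm²
Volume = 37.17 × 49.2×10⁻⁴ cm = 0.1829 cm³
m(Co) = 0.1829 × 8.90 = 1.628 g
n(Co) = 1.628 / 58.93 = 0.02763 mol; n(e⁻) = 2 × 0.02763 = 0.05526 mol
Q = 0.05526 × 96485 = 5332 C
t = 5332 / 2.76 = 1932 s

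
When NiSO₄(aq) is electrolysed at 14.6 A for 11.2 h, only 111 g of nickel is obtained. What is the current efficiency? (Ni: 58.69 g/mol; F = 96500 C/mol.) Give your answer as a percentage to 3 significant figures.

62.0%

Q = 14.6 × 40320 = 5.887×10^5 C
n(e⁻) = 5.887×10^5 / 96500 = 6.101 mol
Ni²⁺ + 2e⁻ → Ni, so theoretical n(Ni) = 3.051 mol → 179.1 g
Efficiency = 111 / 179.1 = 0.6198 = 62.0%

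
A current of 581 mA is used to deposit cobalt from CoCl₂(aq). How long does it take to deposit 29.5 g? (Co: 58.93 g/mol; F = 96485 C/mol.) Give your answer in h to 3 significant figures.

n(Co) = 29.5 / 58.93 = 0.5006 mol
Co²⁺ + 2e⁻ → Co, so n(e⁻) = 2 × 0.5006 = 1.001 mol
Q = 1.001 × 96485 = 96580 C
t = Q / I = 96580 / 0.581 = 1.662×10^5 s = 46.2 h

46.2 h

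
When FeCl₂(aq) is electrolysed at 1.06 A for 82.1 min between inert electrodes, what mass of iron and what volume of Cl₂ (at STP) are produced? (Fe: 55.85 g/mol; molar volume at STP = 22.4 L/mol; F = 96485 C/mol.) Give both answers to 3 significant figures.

1.51 g Fe; 0.606 L Cl₂

Q = 1.06 × 4926 = 5222 C; n(e⁻) = 5222 / 96485 = 0.05412 mol
Cathode: Fe²⁺ + 2e⁻ → Fe → n(Fe) = 0.05412/2 = 0.02706 mol → 1.51 g
Anode: 2Cl⁻ → Cl₂ + 2e⁻ → n(Cl₂) = 0.05412/2 = 0.02706 mol → 0.606 L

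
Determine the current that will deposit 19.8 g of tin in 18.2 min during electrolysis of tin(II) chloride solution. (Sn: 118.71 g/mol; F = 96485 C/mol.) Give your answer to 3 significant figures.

n(Sn) = 19.8 / 118.71 = 0.1668 mol
Sn²⁺ + 2e⁻ → Sn, so n(e⁻) = 2 × 0.1668 = 0.3336 mol
Q = 0.3336 × 96485 = 32190 C
I = Q / t = 32190 / 1092 s = 29.5 A

29.5 A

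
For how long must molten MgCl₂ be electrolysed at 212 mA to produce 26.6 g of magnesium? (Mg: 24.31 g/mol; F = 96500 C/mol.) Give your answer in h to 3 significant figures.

n(Mg) = 26.6 / 24.31 = 1.094 mol
Mg²⁺ + 2e⁻ → Mg, so n(e⁻) = 2 × 1.094 = 2.188 mol
Q = 2.188 × 96500 = 2.111×10^5 C
t = Q / I = 2.111×10^5 / 0.212 = 9.958×10^5 s = 277 h

277 h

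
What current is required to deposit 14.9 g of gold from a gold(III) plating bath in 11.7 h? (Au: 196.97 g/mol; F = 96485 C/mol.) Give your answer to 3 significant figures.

0.520 A

n(Au) = 14.9 / 196.97 = 0.07565 mol
Au³⁺ + 3e⁻ → Au, so n(e⁻) = 3 × 0.07565 = 0.2270 mol
Q = 0.2270 × 96485 = 21900 C
I = Q / t = 21900 / 42120 s = 0.520 A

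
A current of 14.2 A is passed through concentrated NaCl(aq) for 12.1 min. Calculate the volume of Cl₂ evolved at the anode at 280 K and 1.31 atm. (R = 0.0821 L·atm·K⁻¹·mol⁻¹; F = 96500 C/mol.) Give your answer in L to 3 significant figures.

0.937 L

Charge passed = 14.2 × 726 = 10310 C
Moles of electrons = 10310 / 96500 = 0.1068 mol
2Cl⁻ → Cl₂ + 2e⁻, so n(Cl₂) = 0.1068 / 2 = 0.05340 mol
V = nRT/P = 0.05340 × 0.0821 × 280 / 1.31 = 0.9371 L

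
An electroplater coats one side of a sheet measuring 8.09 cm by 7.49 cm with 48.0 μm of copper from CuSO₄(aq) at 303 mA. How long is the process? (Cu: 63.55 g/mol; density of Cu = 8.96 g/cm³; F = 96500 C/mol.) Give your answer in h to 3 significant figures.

7.26 h

Plated area = 8.09 × 7.49 = 60.59 cm²
Volume = 60.59 × 48.0×10⁻⁴ cm = 0.2908 cm³
m(Cu) = 0.2908 × 8.96 = 2.606 g
n(Cu) = 2.606 / 63.55 = 0.04101 mol; n(e⁻) = 2 × 0.04101 = 0.08202 mol
Q = 0.08202 × 96500 = 7915 C
t = 7915 / 0.303 = 26120 s = 7.26 h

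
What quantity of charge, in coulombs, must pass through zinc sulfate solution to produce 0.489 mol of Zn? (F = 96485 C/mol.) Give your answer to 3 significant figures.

94400 C

Zn²⁺ + 2e⁻ → Zn, so n(e⁻) = 2 × 0.489 = 0.9780 mol
Q = 0.9780 × 96485 = 94360 C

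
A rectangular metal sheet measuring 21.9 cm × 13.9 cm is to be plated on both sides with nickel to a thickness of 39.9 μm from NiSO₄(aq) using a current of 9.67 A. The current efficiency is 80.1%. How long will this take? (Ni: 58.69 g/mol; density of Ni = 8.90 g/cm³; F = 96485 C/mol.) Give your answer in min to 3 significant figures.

Plated area = 2 × 21.9 × 13.9 = 608.8 cm²
Volume = 608.8 × 39.9×10⁻⁴ cm = 2.429 cm³
m(Ni) = 2.429 × 8.90 = 21.62 g
n(Ni) = 21.62 / 58.69 = 0.3684 mol; n(e⁻) = 2 × 0.3684 = 0.7368 mol
Q = 0.7368 × 96485 / 0.801 = 88750 C
t = 88750 / 9.67 = 9178 s = 153 min

153 min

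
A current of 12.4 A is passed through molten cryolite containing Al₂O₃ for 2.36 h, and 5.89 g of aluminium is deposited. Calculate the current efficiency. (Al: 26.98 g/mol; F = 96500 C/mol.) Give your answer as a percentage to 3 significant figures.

Q = 12.4 × 8496 = 1.054×10^5 C
n(e⁻) = 1.054×10^5 / 96500 = 1.092 mol
Al³⁺ + 3e⁻ → Al, so theoretical n(Al) = 0.3640 mol → 9.821 g
Efficiency = 5.89 / 9.821 = 0.5997 = 60.0%

60.0%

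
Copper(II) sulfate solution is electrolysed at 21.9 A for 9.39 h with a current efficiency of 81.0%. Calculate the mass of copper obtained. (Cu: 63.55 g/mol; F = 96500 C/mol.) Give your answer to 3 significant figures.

Q = 21.9 × 33804 = 7.403×10^5 C
n(e⁻) = 7.403×10^5 / 96500 = 7.672 mol
Cu²⁺ + 2e⁻ → Cu, so theoretical m(Cu) = 3.836 × 63.55 = 243.8 g
Actual mass = 81.0% × 243.8 = 197 g

197 g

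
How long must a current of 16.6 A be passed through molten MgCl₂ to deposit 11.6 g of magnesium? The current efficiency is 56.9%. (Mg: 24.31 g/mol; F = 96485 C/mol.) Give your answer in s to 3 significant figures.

9750 s

n(Mg) = 11.6 / 24.31 = 0.4772 mol
Mg²⁺ + 2e⁻ → Mg, so n(e⁻) = 2 × 0.4772 = 0.9544 mol
Q = 0.9544 × 96485 / 0.569 = 1.618×10^5 C
t = Q / I = 1.618×10^5 / 16.6 = 9747 s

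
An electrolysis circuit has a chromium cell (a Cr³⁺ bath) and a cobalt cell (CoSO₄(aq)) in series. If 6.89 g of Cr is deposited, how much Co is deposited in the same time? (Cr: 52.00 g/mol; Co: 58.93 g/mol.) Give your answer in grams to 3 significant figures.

11.7 g

n(Cr) = 6.89 / 52.00 = 0.1325 mol
Cr³⁺ + 3e⁻ → Cr, so n(e⁻) = 3 × 0.1325 = 0.3975 mol
Since the cells are in series, n(e⁻) in the Co cell is also 0.3975 mol.
Co²⁺ + 2e⁻ → Co, so n(Co) = 0.3975 / 2 = 0.1988 mol
m(Co) = 0.1988 × 58.93 = 11.7 g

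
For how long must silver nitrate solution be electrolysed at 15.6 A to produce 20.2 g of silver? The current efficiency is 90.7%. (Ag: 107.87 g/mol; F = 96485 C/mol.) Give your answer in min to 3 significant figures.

21.3 min

n(Ag) = 20.2 / 107.87 = 0.1873 mol
Ag⁺ + e⁻ → Ag, so n(e⁻) = 0.1873 mol
Q = 0.1873 × 96485 / 0.907 = 19920 C
t = Q / I = 19920 / 15.6 = 1277 s = 21.3 min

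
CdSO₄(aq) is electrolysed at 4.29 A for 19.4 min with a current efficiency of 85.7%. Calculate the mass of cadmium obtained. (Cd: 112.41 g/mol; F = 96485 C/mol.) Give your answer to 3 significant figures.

2.49 g

Q = 4.29 × 1164 = 4994 C
n(e⁻) = 4994 / 96485 = 0.05176 mol
Cd²⁺ + 2e⁻ → Cd, so theoretical m(Cd) = 0.02588 × 112.41 = 2.909 g
Actual mass = 85.7% × 2.909 = 2.49 g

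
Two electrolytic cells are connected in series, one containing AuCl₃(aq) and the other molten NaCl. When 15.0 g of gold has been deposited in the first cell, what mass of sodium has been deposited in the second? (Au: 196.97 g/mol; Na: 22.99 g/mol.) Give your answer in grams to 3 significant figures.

n(Au) = 15.0 / 196.97 = 0.07615 mol
Au³⁺ + 3e⁻ → Au, so n(e⁻) = 3 × 0.07615 = 0.2285 mol
Since the cells are in series, n(e⁻) in the Na cell is also 0.2285 mol.
Na⁺ + e⁻ → Na, so n(Na) = 0.2285 mol
m(Na) = 0.2285 × 22.99 = 5.25 g

5.25 g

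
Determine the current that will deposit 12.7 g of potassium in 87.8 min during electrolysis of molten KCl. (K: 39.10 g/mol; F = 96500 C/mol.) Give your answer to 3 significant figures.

5.95 A

n(K) = 12.7 / 39.10 = 0.3248 mol
K⁺ + e⁻ → K, so n(e⁻) = 0.3248 mol
Q = 0.3248 × 96500 = 31340 C
I = Q / t = 31340 / 5268 s = 5.95 A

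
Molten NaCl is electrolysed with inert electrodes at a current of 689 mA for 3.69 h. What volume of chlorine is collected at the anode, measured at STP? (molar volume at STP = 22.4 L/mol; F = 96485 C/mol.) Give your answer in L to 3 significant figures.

1.06 L

Charge passed = 0.689 × 13284 = 9153 C
n(e⁻) = Q/F = 9153/96485 = 0.09486 mol
2Cl⁻ → Cl₂ + 2e⁻, so n(Cl₂) = 0.09486 / 2 = 0.04743 mol
V = 0.04743 × 22.4 = 1.062 L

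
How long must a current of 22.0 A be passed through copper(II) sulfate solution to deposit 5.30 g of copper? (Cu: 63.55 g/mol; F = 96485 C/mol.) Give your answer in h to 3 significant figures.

0.203 h

n(Cu) = 5.30 / 63.55 = 0.08340 mol
Cu²⁺ + 2e⁻ → Cu, so n(e⁻) = 2 × 0.08340 = 0.1668 mol
Q = 0.1668 × 96485 = 16090 C
t = Q / I = 16090 / 22.0 = 731.4 s = 0.203 h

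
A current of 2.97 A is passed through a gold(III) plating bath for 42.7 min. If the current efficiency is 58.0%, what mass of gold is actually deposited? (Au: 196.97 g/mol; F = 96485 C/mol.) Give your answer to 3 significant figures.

Q = 2.97 × 2562 = 7609 C
n(e⁻) = 7609 / 96485 = 0.07886 mol
Au³⁺ + 3e⁻ → Au, so theoretical m(Au) = 0.02629 × 196.97 = 5.178 g
Actual mass = 58.0% × 5.178 = 3.00 g

3.00 g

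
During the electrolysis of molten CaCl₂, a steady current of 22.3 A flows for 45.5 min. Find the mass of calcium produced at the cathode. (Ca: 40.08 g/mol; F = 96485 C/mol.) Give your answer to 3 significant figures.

12.6 g

Q = 22.3 A × 2730 s = 60880 C
n(e⁻) = 60880 / 96485 = 0.6310 mol
Ca²⁺ + 2e⁻ → Ca, so n(Ca) = 0.6310 / 2 = 0.3155 mol
m = 0.3155 × 40.08 = 12.6 g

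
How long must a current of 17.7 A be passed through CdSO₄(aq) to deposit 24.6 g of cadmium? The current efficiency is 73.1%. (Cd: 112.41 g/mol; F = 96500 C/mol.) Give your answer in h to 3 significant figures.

0.907 h

n(Cd) = 24.6 / 112.41 = 0.2188 mol
Cd²⁺ + 2e⁻ → Cd, so n(e⁻) = 2 × 0.2188 = 0.4376 mol
Q = 0.4376 × 96500 / 0.731 = 57770 C
t = Q / I = 57770 / 17.7 = 3264 s = 0.907 h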